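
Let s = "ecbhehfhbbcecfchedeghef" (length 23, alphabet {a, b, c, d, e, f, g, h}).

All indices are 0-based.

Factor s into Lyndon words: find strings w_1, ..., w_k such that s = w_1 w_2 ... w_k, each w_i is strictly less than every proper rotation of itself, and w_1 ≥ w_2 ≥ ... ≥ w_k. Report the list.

["e", "c", "bhehfh", "bbcecfchedeghef"]

emit factor 1: 'e' (i=0, period=1)
emit factor 2: 'c' (i=1, period=1)
emit factor 3: 'bhehfh' (i=2, period=6)
emit factor 4: 'bbcecfchedeghef' (i=8, period=15)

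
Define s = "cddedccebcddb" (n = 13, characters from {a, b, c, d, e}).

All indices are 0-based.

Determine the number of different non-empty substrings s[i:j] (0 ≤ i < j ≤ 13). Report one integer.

rank | idx | suffix
   0 |  12 | b
   1 |   8 | bcddb
   2 |   5 | ccebcddb
   3 |   9 | cddb
   4 |   0 | cddedccebcddb
   5 |   6 | cebcddb
   6 |  11 | db
   7 |   4 | dccebcddb
   8 |  10 | ddb
   9 |   1 | ddedccebcddb
  10 |   2 | dedccebcddb
  11 |   7 | ebcddb
  12 |   3 | edccebcddb

SA = [12, 8, 5, 9, 0, 6, 11, 4, 10, 1, 2, 7, 3]
rank  pair      lcp
   1  s[12:],s[8:]  1  'b'
   2  s[8:],s[5:]  0  ''
   3  s[5:],s[9:]  1  'c'
   4  s[9:],s[0:]  3  'cdd'
   5  s[0:],s[6:]  1  'c'
   6  s[6:],s[11:]  0  ''
   7  s[11:],s[4:]  1  'd'
   8  s[4:],s[10:]  1  'd'
   9  s[10:],s[1:]  2  'dd'
  10  s[1:],s[2:]  1  'd'
  11  s[2:],s[7:]  0  ''
  12  s[7:],s[3:]  1  'e'

n(n+1)/2 = 13·14/2 = 91
Σ LCP = 0 + 1 + 0 + 1 + 3 + 1 + 0 + 1 + 1 + 2 + 1 + 0 + 1 = 12
distinct = 91 − 12 = 79

79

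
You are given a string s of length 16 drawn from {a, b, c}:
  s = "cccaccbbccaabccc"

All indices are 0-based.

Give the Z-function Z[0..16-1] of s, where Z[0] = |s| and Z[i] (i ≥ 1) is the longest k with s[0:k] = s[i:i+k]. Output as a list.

[16, 2, 1, 0, 2, 1, 0, 0, 2, 1, 0, 0, 0, 3, 2, 1]

Z[0]=16
i=1: outside box; Z[1]=2 extend→box=[1,3)
i=2: min(r-i=1, Z[1]=2)=1; Z[2]=1
i=3: outside box; Z[3]=0
i=4: outside box; Z[4]=2 extend→box=[4,6)
i=5: min(r-i=1, Z[1]=2)=1; Z[5]=1
i=6: outside box; Z[6]=0
i=7: outside box; Z[7]=0
i=8: outside box; Z[8]=2 extend→box=[8,10)
i=9: min(r-i=1, Z[1]=2)=1; Z[9]=1
i=10: outside box; Z[10]=0
i=11: outside box; Z[11]=0
i=12: outside box; Z[12]=0
i=13: outside box; Z[13]=3 extend→box=[13,16)
i=14: min(r-i=2, Z[1]=2)=2; Z[14]=2
i=15: min(r-i=1, Z[2]=1)=1; Z[15]=1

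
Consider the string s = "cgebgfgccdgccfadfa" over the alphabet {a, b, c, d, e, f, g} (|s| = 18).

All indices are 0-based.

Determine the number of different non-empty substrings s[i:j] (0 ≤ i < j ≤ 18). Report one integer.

rank | idx | suffix
   0 |  17 | a
   1 |  14 | adfa
   2 |   3 | bgfgccdgccfadfa
   3 |   7 | ccdgccfadfa
   4 |  11 | ccfadfa
   5 |   8 | cdgccfadfa
   6 |  12 | cfadfa
   7 |   0 | cgebgfgccdgccfadfa
   8 |  15 | dfa
   9 |   9 | dgccfadfa
  10 |   2 | ebgfgccdgccfadfa
  11 |  16 | fa
  12 |  13 | fadfa
  13 |   5 | fgccdgccfadfa
  14 |   6 | gccdgccfadfa
  15 |  10 | gccfadfa
  16 |   1 | gebgfgccdgccfadfa
  17 |   4 | gfgccdgccfadfa

SA = [17, 14, 3, 7, 11, 8, 12, 0, 15, 9, 2, 16, 13, 5, 6, 10, 1, 4]
rank  pair      lcp
   1  s[17:],s[14:]  1  'a'
   2  s[14:],s[3:]  0  ''
   3  s[3:],s[7:]  0  ''
   4  s[7:],s[11:]  2  'cc'
   5  s[11:],s[8:]  1  'c'
   6  s[8:],s[12:]  1  'c'
   7  s[12:],s[0:]  1  'c'
   8  s[0:],s[15:]  0  ''
   9  s[15:],s[9:]  1  'd'
  10  s[9:],s[2:]  0  ''
  11  s[2:],s[16:]  0  ''
  12  s[16:],s[13:]  2  'fa'
  13  s[13:],s[5:]  1  'f'
  14  s[5:],s[6:]  0  ''
  15  s[6:],s[10:]  3  'gcc'
  16  s[10:],s[1:]  1  'g'
  17  s[1:],s[4:]  1  'g'

n(n+1)/2 = 18·19/2 = 171
Σ LCP = 0 + 1 + 0 + 0 + 2 + 1 + 1 + 1 + 0 + 1 + 0 + 0 + 2 + 1 + 0 + 3 + 1 + 1 = 15
distinct = 171 − 15 = 156

156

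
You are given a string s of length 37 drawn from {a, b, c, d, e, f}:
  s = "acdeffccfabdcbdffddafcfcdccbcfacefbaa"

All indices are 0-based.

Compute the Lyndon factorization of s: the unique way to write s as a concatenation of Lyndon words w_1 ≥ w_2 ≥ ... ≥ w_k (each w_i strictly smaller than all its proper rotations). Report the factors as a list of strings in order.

emit factor 1: 'acdeffccf' (i=0, period=9)
emit factor 2: 'abdcbdffddafcfcdccbcfacefb' (i=9, period=26)
emit factor 3: 'a' (i=35, period=1)
emit factor 4: 'a' (i=36, period=1)

["acdeffccf", "abdcbdffddafcfcdccbcfacefb", "a", "a"]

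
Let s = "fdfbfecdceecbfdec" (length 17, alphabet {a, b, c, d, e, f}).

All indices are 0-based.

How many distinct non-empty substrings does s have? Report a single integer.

137

rank→(start, suffix):
  0 → (12, 'bfdec')
  1 → (3, 'bfecdceecbfdec')
  2 → (16, 'c')
  3 → (11, 'cbfdec')
  4 → (6, 'cdceecbfdec')
  5 → (8, 'ceecbfdec')
  6 → (7, 'dceecbfdec')
  7 → (14, 'dec')
  8 → (1, 'dfbfecdceecbfdec')
  9 → (15, 'ec')
  10 → (10, 'ecbfdec')
  11 → (5, 'ecdceecbfdec')
  12 → (9, 'eecbfdec')
  13 → (2, 'fbfecdceecbfdec')
  14 → (13, 'fdec')
  15 → (0, 'fdfbfecdceecbfdec')
  16 → (4, 'fecdceecbfdec')

SA = [12, 3, 16, 11, 6, 8, 7, 14, 1, 15, 10, 5, 9, 2, 13, 0, 4]
i: (SA[i-1],SA[i]) lcp shared
  1: (12,3) 2 'bf'
  2: (3,16) 0 ''
  3: (16,11) 1 'c'
  4: (11,6) 1 'c'
  5: (6,8) 1 'c'
  6: (8,7) 0 ''
  7: (7,14) 1 'd'
  8: (14,1) 1 'd'
  9: (1,15) 0 ''
  10: (15,10) 2 'ec'
  11: (10,5) 2 'ec'
  12: (5,9) 1 'e'
  13: (9,2) 0 ''
  14: (2,13) 1 'f'
  15: (13,0) 2 'fd'
  16: (0,4) 1 'f'

n(n+1)/2 = 17·18/2 = 153
Σ LCP = 0 + 2 + 0 + 1 + 1 + 1 + 0 + 1 + 1 + 0 + 2 + 2 + 1 + 0 + 1 + 2 + 1 = 16
distinct = 153 − 16 = 137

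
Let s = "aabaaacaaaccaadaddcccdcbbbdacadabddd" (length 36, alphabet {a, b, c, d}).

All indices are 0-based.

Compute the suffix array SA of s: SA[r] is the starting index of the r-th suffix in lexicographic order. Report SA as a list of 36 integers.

sorted suffixes:
  #0 SA[0]=3  'aaacaaaccaadaddcccdcbbbdacadabddd'
  #1 SA[1]=7  'aaaccaadaddcccdcbbbdacadabddd'
  #2 SA[2]=0  'aabaaacaaaccaadaddcccdcbbbdacadabddd'
  #3 SA[3]=4  'aacaaaccaadaddcccdcbbbdacadabddd'
  #4 SA[4]=8  'aaccaadaddcccdcbbbdacadabddd'
  #5 SA[5]=12  'aadaddcccdcbbbdacadabddd'
  #6 SA[6]=1  'abaaacaaaccaadaddcccdcbbbdacadabddd'
  #7 SA[7]=31  'abddd'
  #8 SA[8]=5  'acaaaccaadaddcccdcbbbdacadabddd'
  #9 SA[9]=27  'acadabddd'
  #10 SA[10]=9  'accaadaddcccdcbbbdacadabddd'
  #11 SA[11]=29  'adabddd'
  #12 SA[12]=13  'adaddcccdcbbbdacadabddd'
  #13 SA[13]=15  'addcccdcbbbdacadabddd'
  #14 SA[14]=2  'baaacaaaccaadaddcccdcbbbdacadabddd'
  #15 SA[15]=23  'bbbdacadabddd'
  #16 SA[16]=24  'bbdacadabddd'
  #17 SA[17]=25  'bdacadabddd'
  #18 SA[18]=32  'bddd'
  #19 SA[19]=6  'caaaccaadaddcccdcbbbdacadabddd'
  #20 SA[20]=11  'caadaddcccdcbbbdacadabddd'
  #21 SA[21]=28  'cadabddd'
  #22 SA[22]=22  'cbbbdacadabddd'
  #23 SA[23]=10  'ccaadaddcccdcbbbdacadabddd'
  #24 SA[24]=18  'cccdcbbbdacadabddd'
  #25 SA[25]=19  'ccdcbbbdacadabddd'
  #26 SA[26]=20  'cdcbbbdacadabddd'
  #27 SA[27]=35  'd'
  #28 SA[28]=30  'dabddd'
  #29 SA[29]=26  'dacadabddd'
  #30 SA[30]=14  'daddcccdcbbbdacadabddd'
  #31 SA[31]=21  'dcbbbdacadabddd'
  #32 SA[32]=17  'dcccdcbbbdacadabddd'
  #33 SA[33]=34  'dd'
  #34 SA[34]=16  'ddcccdcbbbdacadabddd'
  #35 SA[35]=33  'ddd'

[3, 7, 0, 4, 8, 12, 1, 31, 5, 27, 9, 29, 13, 15, 2, 23, 24, 25, 32, 6, 11, 28, 22, 10, 18, 19, 20, 35, 30, 26, 14, 21, 17, 34, 16, 33]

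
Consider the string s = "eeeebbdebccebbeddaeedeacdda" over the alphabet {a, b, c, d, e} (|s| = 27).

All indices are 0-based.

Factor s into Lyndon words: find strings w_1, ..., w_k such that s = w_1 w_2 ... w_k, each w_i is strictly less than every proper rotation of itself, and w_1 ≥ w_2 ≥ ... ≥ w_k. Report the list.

emit factor 1: 'e' (i=0, period=1)
emit factor 2: 'e' (i=1, period=1)
emit factor 3: 'e' (i=2, period=1)
emit factor 4: 'e' (i=3, period=1)
emit factor 5: 'bbdebccebbedd' (i=4, period=13)
emit factor 6: 'aeede' (i=17, period=5)
emit factor 7: 'acdd' (i=22, period=4)
emit factor 8: 'a' (i=26, period=1)

["e", "e", "e", "e", "bbdebccebbedd", "aeede", "acdd", "a"]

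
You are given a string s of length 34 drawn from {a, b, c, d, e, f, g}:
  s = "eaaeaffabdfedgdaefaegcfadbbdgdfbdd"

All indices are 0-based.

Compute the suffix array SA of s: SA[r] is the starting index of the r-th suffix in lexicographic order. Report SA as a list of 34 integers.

rank | idx | suffix
   0 |   1 | aaeaffabdfedgdaefaegcfadbbdgdfbdd
   1 |   7 | abdfedgdaefaegcfadbbdgdfbdd
   2 |  23 | adbbdgdfbdd
   3 |   2 | aeaffabdfedgdaefaegcfadbbdgdfbdd
   4 |  15 | aefaegcfadbbdgdfbdd
   5 |  18 | aegcfadbbdgdfbdd
   6 |   4 | affabdfedgdaefaegcfadbbdgdfbdd
   7 |  25 | bbdgdfbdd
   8 |  31 | bdd
   9 |   8 | bdfedgdaefaegcfadbbdgdfbdd
  10 |  26 | bdgdfbdd
  11 |  21 | cfadbbdgdfbdd
  12 |  33 | d
  13 |  14 | daefaegcfadbbdgdfbdd
  14 |  24 | dbbdgdfbdd
  15 |  32 | dd
  16 |  29 | dfbdd
  17 |   9 | dfedgdaefaegcfadbbdgdfbdd
  18 |  12 | dgdaefaegcfadbbdgdfbdd
  19 |  27 | dgdfbdd
  20 |   0 | eaaeaffabdfedgdaefaegcfadbbdgdfbdd
  21 |   3 | eaffabdfedgdaefaegcfadbbdgdfbdd
  22 |  11 | edgdaefaegcfadbbdgdfbdd
  23 |  16 | efaegcfadbbdgdfbdd
  24 |  19 | egcfadbbdgdfbdd
  25 |   6 | fabdfedgdaefaegcfadbbdgdfbdd
  26 |  22 | fadbbdgdfbdd
  27 |  17 | faegcfadbbdgdfbdd
  28 |  30 | fbdd
  29 |  10 | fedgdaefaegcfadbbdgdfbdd
  30 |   5 | ffabdfedgdaefaegcfadbbdgdfbdd
  31 |  20 | gcfadbbdgdfbdd
  32 |  13 | gdaefaegcfadbbdgdfbdd
  33 |  28 | gdfbdd

[1, 7, 23, 2, 15, 18, 4, 25, 31, 8, 26, 21, 33, 14, 24, 32, 29, 9, 12, 27, 0, 3, 11, 16, 19, 6, 22, 17, 30, 10, 5, 20, 13, 28]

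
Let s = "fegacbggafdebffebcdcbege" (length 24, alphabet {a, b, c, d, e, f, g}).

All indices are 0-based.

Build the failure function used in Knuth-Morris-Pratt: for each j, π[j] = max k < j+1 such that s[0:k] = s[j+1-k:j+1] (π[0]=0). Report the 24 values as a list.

[0, 0, 0, 0, 0, 0, 0, 0, 0, 1, 0, 0, 0, 1, 1, 2, 0, 0, 0, 0, 0, 0, 0, 0]

π[0] = 0
j=1 s[j]='e': π[1]=0 (border '')
j=2 s[j]='g': π[2]=0 (border '')
j=3 s[j]='a': π[3]=0 (border '')
j=4 s[j]='c': π[4]=0 (border '')
j=5 s[j]='b': π[5]=0 (border '')
j=6 s[j]='g': π[6]=0 (border '')
j=7 s[j]='g': π[7]=0 (border '')
j=8 s[j]='a': π[8]=0 (border '')
j=9 s[j]='f': π[9]=1 (border 'f')
j=10 s[j]='d': k: 1→0; π[10]=0 (border '')
j=11 s[j]='e': π[11]=0 (border '')
j=12 s[j]='b': π[12]=0 (border '')
j=13 s[j]='f': π[13]=1 (border 'f')
j=14 s[j]='f': k: 1→0; π[14]=1 (border 'f')
j=15 s[j]='e': π[15]=2 (border 'fe')
j=16 s[j]='b': k: 2→0; π[16]=0 (border '')
j=17 s[j]='c': π[17]=0 (border '')
j=18 s[j]='d': π[18]=0 (border '')
j=19 s[j]='c': π[19]=0 (border '')
j=20 s[j]='b': π[20]=0 (border '')
j=21 s[j]='e': π[21]=0 (border '')
j=22 s[j]='g': π[22]=0 (border '')
j=23 s[j]='e': π[23]=0 (border '')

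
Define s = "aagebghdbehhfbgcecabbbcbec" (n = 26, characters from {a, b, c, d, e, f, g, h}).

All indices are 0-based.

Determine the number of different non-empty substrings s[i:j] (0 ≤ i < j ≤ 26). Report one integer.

rank | idx | suffix
   0 |   0 | aagebghdbehhfbgcecabbbcbec
   1 |  18 | abbbcbec
   2 |   1 | agebghdbehhfbgcecabbbcbec
   3 |  19 | bbbcbec
   4 |  20 | bbcbec
   5 |  21 | bcbec
   6 |  23 | bec
   7 |   8 | behhfbgcecabbbcbec
   8 |  13 | bgcecabbbcbec
   9 |   4 | bghdbehhfbgcecabbbcbec
  10 |  25 | c
  11 |  17 | cabbbcbec
  12 |  22 | cbec
  13 |  15 | cecabbbcbec
  14 |   7 | dbehhfbgcecabbbcbec
  15 |   3 | ebghdbehhfbgcecabbbcbec
  16 |  24 | ec
  17 |  16 | ecabbbcbec
  18 |   9 | ehhfbgcecabbbcbec
  19 |  12 | fbgcecabbbcbec
  20 |  14 | gcecabbbcbec
  21 |   2 | gebghdbehhfbgcecabbbcbec
  22 |   5 | ghdbehhfbgcecabbbcbec
  23 |   6 | hdbehhfbgcecabbbcbec
  24 |  11 | hfbgcecabbbcbec
  25 |  10 | hhfbgcecabbbcbec

SA = [0, 18, 1, 19, 20, 21, 23, 8, 13, 4, 25, 17, 22, 15, 7, 3, 24, 16, 9, 12, 14, 2, 5, 6, 11, 10]
rank  pair      lcp
   1  s[0:],s[18:]  1  'a'
   2  s[18:],s[1:]  1  'a'
   3  s[1:],s[19:]  0  ''
   4  s[19:],s[20:]  2  'bb'
   5  s[20:],s[21:]  1  'b'
   6  s[21:],s[23:]  1  'b'
   7  s[23:],s[8:]  2  'be'
   8  s[8:],s[13:]  1  'b'
   9  s[13:],s[4:]  2  'bg'
  10  s[4:],s[25:]  0  ''
  11  s[25:],s[17:]  1  'c'
  12  s[17:],s[22:]  1  'c'
  13  s[22:],s[15:]  1  'c'
  14  s[15:],s[7:]  0  ''
  15  s[7:],s[3:]  0  ''
  16  s[3:],s[24:]  1  'e'
  17  s[24:],s[16:]  2  'ec'
  18  s[16:],s[9:]  1  'e'
  19  s[9:],s[12:]  0  ''
  20  s[12:],s[14:]  0  ''
  21  s[14:],s[2:]  1  'g'
  22  s[2:],s[5:]  1  'g'
  23  s[5:],s[6:]  0  ''
  24  s[6:],s[11:]  1  'h'
  25  s[11:],s[10:]  1  'h'

n(n+1)/2 = 26·27/2 = 351
Σ LCP = 0 + 1 + 1 + 0 + 2 + 1 + 1 + 2 + 1 + 2 + 0 + 1 + 1 + 1 + 0 + 0 + 1 + 2 + 1 + 0 + 0 + 1 + 1 + 0 + 1 + 1 = 22
distinct = 351 − 22 = 329

329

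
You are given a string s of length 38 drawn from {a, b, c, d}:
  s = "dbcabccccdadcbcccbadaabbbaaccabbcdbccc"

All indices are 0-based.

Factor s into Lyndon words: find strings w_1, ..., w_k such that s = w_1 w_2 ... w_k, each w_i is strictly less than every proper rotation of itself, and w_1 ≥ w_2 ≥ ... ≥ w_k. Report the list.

["d", "bc", "abccccdadcbcccbad", "aabbbaaccabbcdbccc"]

emit factor 1: 'd' (i=0, period=1)
emit factor 2: 'bc' (i=1, period=2)
emit factor 3: 'abccccdadcbcccbad' (i=3, period=17)
emit factor 4: 'aabbbaaccabbcdbccc' (i=20, period=18)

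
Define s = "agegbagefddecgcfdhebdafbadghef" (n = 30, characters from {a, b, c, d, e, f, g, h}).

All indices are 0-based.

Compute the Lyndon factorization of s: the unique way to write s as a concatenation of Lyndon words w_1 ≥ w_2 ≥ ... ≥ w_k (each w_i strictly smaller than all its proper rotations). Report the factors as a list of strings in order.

["agegb", "agefddecgcfdhebd", "afb", "adghef"]

emit factor 1: 'agegb' (i=0, period=5)
emit factor 2: 'agefddecgcfdhebd' (i=5, period=16)
emit factor 3: 'afb' (i=21, period=3)
emit factor 4: 'adghef' (i=24, period=6)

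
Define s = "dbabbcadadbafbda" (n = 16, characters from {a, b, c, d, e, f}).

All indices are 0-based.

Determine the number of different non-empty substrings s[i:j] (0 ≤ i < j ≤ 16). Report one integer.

rank | idx | suffix
   0 |  15 | a
   1 |   2 | abbcadadbafbda
   2 |   6 | adadbafbda
   3 |   8 | adbafbda
   4 |  11 | afbda
   5 |   1 | babbcadadbafbda
   6 |  10 | bafbda
   7 |   3 | bbcadadbafbda
   8 |   4 | bcadadbafbda
   9 |  13 | bda
  10 |   5 | cadadbafbda
  11 |  14 | da
  12 |   7 | dadbafbda
  13 |   0 | dbabbcadadbafbda
  14 |   9 | dbafbda
  15 |  12 | fbda

SA = [15, 2, 6, 8, 11, 1, 10, 3, 4, 13, 5, 14, 7, 0, 9, 12]
[i] adj suffixes → lcp
  [1] 15/2 → 1 ('a')
  [2] 2/6 → 1 ('a')
  [3] 6/8 → 2 ('ad')
  [4] 8/11 → 1 ('a')
  [5] 11/1 → 0 ('')
  [6] 1/10 → 2 ('ba')
  [7] 10/3 → 1 ('b')
  [8] 3/4 → 1 ('b')
  [9] 4/13 → 1 ('b')
  [10] 13/5 → 0 ('')
  [11] 5/14 → 0 ('')
  [12] 14/7 → 2 ('da')
  [13] 7/0 → 1 ('d')
  [14] 0/9 → 3 ('dba')
  [15] 9/12 → 0 ('')

n(n+1)/2 = 16·17/2 = 136
Σ LCP = 0 + 1 + 1 + 2 + 1 + 0 + 2 + 1 + 1 + 1 + 0 + 0 + 2 + 1 + 3 + 0 = 16
distinct = 136 − 16 = 120

120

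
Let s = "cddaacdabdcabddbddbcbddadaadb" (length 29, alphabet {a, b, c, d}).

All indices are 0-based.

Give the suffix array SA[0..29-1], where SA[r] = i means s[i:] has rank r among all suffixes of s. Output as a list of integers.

rank→(start, suffix):
  0 → (3, 'aacdabdcabddbddbcbddadaadb')
  1 → (25, 'aadb')
  2 → (7, 'abdcabddbddbcbddadaadb')
  3 → (11, 'abddbddbcbddadaadb')
  4 → (4, 'acdabdcabddbddbcbddadaadb')
  5 → (23, 'adaadb')
  6 → (26, 'adb')
  7 → (28, 'b')
  8 → (18, 'bcbddadaadb')
  9 → (8, 'bdcabddbddbcbddadaadb')
  10 → (20, 'bddadaadb')
  11 → (15, 'bddbcbddadaadb')
  12 → (12, 'bddbddbcbddadaadb')
  13 → (10, 'cabddbddbcbddadaadb')
  14 → (19, 'cbddadaadb')
  15 → (5, 'cdabdcabddbddbcbddadaadb')
  16 → (0, 'cddaacdabdcabddbddbcbddadaadb')
  17 → (2, 'daacdabdcabddbddbcbddadaadb')
  18 → (24, 'daadb')
  19 → (6, 'dabdcabddbddbcbddadaadb')
  20 → (22, 'dadaadb')
  21 → (27, 'db')
  22 → (17, 'dbcbddadaadb')
  23 → (14, 'dbddbcbddadaadb')
  24 → (9, 'dcabddbddbcbddadaadb')
  25 → (1, 'ddaacdabdcabddbddbcbddadaadb')
  26 → (21, 'ddadaadb')
  27 → (16, 'ddbcbddadaadb')
  28 → (13, 'ddbddbcbddadaadb')

[3, 25, 7, 11, 4, 23, 26, 28, 18, 8, 20, 15, 12, 10, 19, 5, 0, 2, 24, 6, 22, 27, 17, 14, 9, 1, 21, 16, 13]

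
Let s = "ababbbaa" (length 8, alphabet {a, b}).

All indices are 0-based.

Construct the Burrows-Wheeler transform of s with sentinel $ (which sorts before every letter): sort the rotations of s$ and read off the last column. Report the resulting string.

aab$bbaba

rank  rotation   last
    0  $ababbbaa  a
    1  a$ababbba  a
    2  aa$ababbb  b
    3  ababbbaa$  $
    4  abbbaa$ab  b
    5  baa$ababb  b
    6  babbbaa$a  a
    7  bbaa$abab  b
    8  bbbaa$aba  a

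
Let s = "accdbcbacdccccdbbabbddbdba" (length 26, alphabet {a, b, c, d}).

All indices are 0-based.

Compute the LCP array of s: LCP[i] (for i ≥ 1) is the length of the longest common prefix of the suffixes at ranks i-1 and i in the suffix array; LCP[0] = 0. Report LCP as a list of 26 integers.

rank→(start, suffix):
  0 → (25, 'a')
  1 → (17, 'abbddbdba')
  2 → (0, 'accdbcbacdccccdbbabbddbdba')
  3 → (7, 'acdccccdbbabbddbdba')
  4 → (24, 'ba')
  5 → (16, 'babbddbdba')
  6 → (6, 'bacdccccdbbabbddbdba')
  7 → (15, 'bbabbddbdba')
  8 → (18, 'bbddbdba')
  9 → (4, 'bcbacdccccdbbabbddbdba')
  10 → (22, 'bdba')
  11 → (19, 'bddbdba')
  12 → (5, 'cbacdccccdbbabbddbdba')
  13 → (10, 'ccccdbbabbddbdba')
  14 → (11, 'cccdbbabbddbdba')
  15 → (12, 'ccdbbabbddbdba')
  16 → (1, 'ccdbcbacdccccdbbabbddbdba')
  17 → (13, 'cdbbabbddbdba')
  18 → (2, 'cdbcbacdccccdbbabbddbdba')
  19 → (8, 'cdccccdbbabbddbdba')
  20 → (23, 'dba')
  21 → (14, 'dbbabbddbdba')
  22 → (3, 'dbcbacdccccdbbabbddbdba')
  23 → (21, 'dbdba')
  24 → (9, 'dccccdbbabbddbdba')
  25 → (20, 'ddbdba')

SA = [25, 17, 0, 7, 24, 16, 6, 15, 18, 4, 22, 19, 5, 10, 11, 12, 1, 13, 2, 8, 23, 14, 3, 21, 9, 20]
i: (SA[i-1],SA[i]) lcp shared
  1: (25,17) 1 'a'
  2: (17,0) 1 'a'
  3: (0,7) 2 'ac'
  4: (7,24) 0 ''
  5: (24,16) 2 'ba'
  6: (16,6) 2 'ba'
  7: (6,15) 1 'b'
  8: (15,18) 2 'bb'
  9: (18,4) 1 'b'
  10: (4,22) 1 'b'
  11: (22,19) 2 'bd'
  12: (19,5) 0 ''
  13: (5,10) 1 'c'
  14: (10,11) 3 'ccc'
  15: (11,12) 2 'cc'
  16: (12,1) 4 'ccdb'
  17: (1,13) 1 'c'
  18: (13,2) 3 'cdb'
  19: (2,8) 2 'cd'
  20: (8,23) 0 ''
  21: (23,14) 2 'db'
  22: (14,3) 2 'db'
  23: (3,21) 2 'db'
  24: (21,9) 1 'd'
  25: (9,20) 1 'd'

[0, 1, 1, 2, 0, 2, 2, 1, 2, 1, 1, 2, 0, 1, 3, 2, 4, 1, 3, 2, 0, 2, 2, 2, 1, 1]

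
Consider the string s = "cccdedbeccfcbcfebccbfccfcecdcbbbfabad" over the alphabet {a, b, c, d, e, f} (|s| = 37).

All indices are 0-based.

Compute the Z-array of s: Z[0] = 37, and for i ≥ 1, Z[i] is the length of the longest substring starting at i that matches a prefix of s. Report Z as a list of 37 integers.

[37, 2, 1, 0, 0, 0, 0, 0, 2, 1, 0, 1, 0, 1, 0, 0, 0, 2, 1, 0, 0, 2, 1, 0, 1, 0, 1, 0, 1, 0, 0, 0, 0, 0, 0, 0, 0]

Z[0]=37
i=1: outside box; Z[1]=2 grow→box=[1,3)
i=2: min(r-i=1, Z[1]=2)=1; Z[2]=1
i=3: outside box; Z[3]=0
i=4: outside box; Z[4]=0
i=5: outside box; Z[5]=0
i=6: outside box; Z[6]=0
i=7: outside box; Z[7]=0
i=8: outside box; Z[8]=2 grow→box=[8,10)
i=9: min(r-i=1, Z[1]=2)=1; Z[9]=1
i=10: outside box; Z[10]=0
i=11: outside box; Z[11]=1 grow→box=[11,12)
i=12: outside box; Z[12]=0
i=13: outside box; Z[13]=1 grow→box=[13,14)
i=14: outside box; Z[14]=0
i=15: outside box; Z[15]=0
i=16: outside box; Z[16]=0
i=17: outside box; Z[17]=2 grow→box=[17,19)
i=18: min(r-i=1, Z[1]=2)=1; Z[18]=1
i=19: outside box; Z[19]=0
i=20: outside box; Z[20]=0
i=21: outside box; Z[21]=2 grow→box=[21,23)
i=22: min(r-i=1, Z[1]=2)=1; Z[22]=1
i=23: outside box; Z[23]=0
i=24: outside box; Z[24]=1 grow→box=[24,25)
i=25: outside box; Z[25]=0
i=26: outside box; Z[26]=1 grow→box=[26,27)
i=27: outside box; Z[27]=0
i=28: outside box; Z[28]=1 grow→box=[28,29)
i=29: outside box; Z[29]=0
i=30: outside box; Z[30]=0
i=31: outside box; Z[31]=0
i=32: outside box; Z[32]=0
i=33: outside box; Z[33]=0
i=34: outside box; Z[34]=0
i=35: outside box; Z[35]=0
i=36: outside box; Z[36]=0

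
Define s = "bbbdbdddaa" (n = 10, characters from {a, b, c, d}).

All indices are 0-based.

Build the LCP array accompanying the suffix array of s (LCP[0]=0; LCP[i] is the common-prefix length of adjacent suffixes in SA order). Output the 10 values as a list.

rank→(start, suffix):
  0 → (9, 'a')
  1 → (8, 'aa')
  2 → (0, 'bbbdbdddaa')
  3 → (1, 'bbdbdddaa')
  4 → (2, 'bdbdddaa')
  5 → (4, 'bdddaa')
  6 → (7, 'daa')
  7 → (3, 'dbdddaa')
  8 → (6, 'ddaa')
  9 → (5, 'dddaa')

SA = [9, 8, 0, 1, 2, 4, 7, 3, 6, 5]
[i] adj suffixes → lcp
  [1] 9/8 → 1 ('a')
  [2] 8/0 → 0 ('')
  [3] 0/1 → 2 ('bb')
  [4] 1/2 → 1 ('b')
  [5] 2/4 → 2 ('bd')
  [6] 4/7 → 0 ('')
  [7] 7/3 → 1 ('d')
  [8] 3/6 → 1 ('d')
  [9] 6/5 → 2 ('dd')

[0, 1, 0, 2, 1, 2, 0, 1, 1, 2]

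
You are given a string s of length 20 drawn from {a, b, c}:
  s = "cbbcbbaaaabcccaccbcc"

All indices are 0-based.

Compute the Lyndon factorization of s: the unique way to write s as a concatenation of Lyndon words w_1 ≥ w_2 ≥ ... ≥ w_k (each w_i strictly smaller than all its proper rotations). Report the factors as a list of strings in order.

["c", "bbc", "b", "b", "aaaabcccaccbcc"]

emit factor 1: 'c' (i=0, period=1)
emit factor 2: 'bbc' (i=1, period=3)
emit factor 3: 'b' (i=4, period=1)
emit factor 4: 'b' (i=5, period=1)
emit factor 5: 'aaaabcccaccbcc' (i=6, period=14)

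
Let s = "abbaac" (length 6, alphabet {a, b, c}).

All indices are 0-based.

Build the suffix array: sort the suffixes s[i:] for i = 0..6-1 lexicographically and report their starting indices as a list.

rank→(start, suffix):
  0 → (3, 'aac')
  1 → (0, 'abbaac')
  2 → (4, 'ac')
  3 → (2, 'baac')
  4 → (1, 'bbaac')
  5 → (5, 'c')

[3, 0, 4, 2, 1, 5]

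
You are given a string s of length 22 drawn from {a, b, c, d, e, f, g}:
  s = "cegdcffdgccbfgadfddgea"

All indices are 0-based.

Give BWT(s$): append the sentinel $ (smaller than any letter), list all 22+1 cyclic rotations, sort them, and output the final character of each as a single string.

aegccg$dgfafdgcdfcbfded

rank  rotation                 last
    0  $cegdcffdgccbfgadfddgea  a
    1  a$cegdcffdgccbfgadfddge  e
    2  adfddgea$cegdcffdgccbfg  g
    3  bfgadfddgea$cegdcffdgcc  c
    4  cbfgadfddgea$cegdcffdgc  c
    5  ccbfgadfddgea$cegdcffdg  g
    6  cegdcffdgccbfgadfddgea$  $
    7  cffdgccbfgadfddgea$cegd  d
    8  dcffdgccbfgadfddgea$ceg  g
    9  ddgea$cegdcffdgccbfgadf  f
   10  dfddgea$cegdcffdgccbfga  a
   11  dgccbfgadfddgea$cegdcff  f
   12  dgea$cegdcffdgccbfgadfd  d
   13  ea$cegdcffdgccbfgadfddg  g
   14  egdcffdgccbfgadfddgea$c  c
   15  fddgea$cegdcffdgccbfgad  d
   16  fdgccbfgadfddgea$cegdcf  f
   17  ffdgccbfgadfddgea$cegdc  c
   18  fgadfddgea$cegdcffdgccb  b
   19  gadfddgea$cegdcffdgccbf  f
   20  gccbfgadfddgea$cegdcffd  d
   21  gdcffdgccbfgadfddgea$ce  e
   22  gea$cegdcffdgccbfgadfdd  d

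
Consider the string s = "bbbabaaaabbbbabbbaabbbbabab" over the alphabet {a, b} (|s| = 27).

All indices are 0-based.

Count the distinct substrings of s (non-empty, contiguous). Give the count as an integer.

rank→(start, suffix):
  0 → (5, 'aaaabbbbabbbaabbbbabab')
  1 → (6, 'aaabbbbabbbaabbbbabab')
  2 → (17, 'aabbbbabab')
  3 → (7, 'aabbbbabbbaabbbbabab')
  4 → (25, 'ab')
  5 → (3, 'abaaaabbbbabbbaabbbbabab')
  6 → (23, 'abab')
  7 → (13, 'abbbaabbbbabab')
  8 → (18, 'abbbbabab')
  9 → (8, 'abbbbabbbaabbbbabab')
  10 → (26, 'b')
  11 → (4, 'baaaabbbbabbbaabbbbabab')
  12 → (16, 'baabbbbabab')
  13 → (24, 'bab')
  14 → (2, 'babaaaabbbbabbbaabbbbabab')
  15 → (22, 'babab')
  16 → (12, 'babbbaabbbbabab')
  17 → (15, 'bbaabbbbabab')
  18 → (1, 'bbabaaaabbbbabbbaabbbbabab')
  19 → (21, 'bbabab')
  20 → (11, 'bbabbbaabbbbabab')
  21 → (14, 'bbbaabbbbabab')
  22 → (0, 'bbbabaaaabbbbabbbaabbbbabab')
  23 → (20, 'bbbabab')
  24 → (10, 'bbbabbbaabbbbabab')
  25 → (19, 'bbbbabab')
  26 → (9, 'bbbbabbbaabbbbabab')

SA = [5, 6, 17, 7, 25, 3, 23, 13, 18, 8, 26, 4, 16, 24, 2, 22, 12, 15, 1, 21, 11, 14, 0, 20, 10, 19, 9]
rank  pair      lcp
   1  s[5:],s[6:]  3  'aaa'
   2  s[6:],s[17:]  2  'aa'
   3  s[17:],s[7:]  8  'aabbbbab'
   4  s[7:],s[25:]  1  'a'
   5  s[25:],s[3:]  2  'ab'
   6  s[3:],s[23:]  3  'aba'
   7  s[23:],s[13:]  2  'ab'
   8  s[13:],s[18:]  4  'abbb'
   9  s[18:],s[8:]  7  'abbbbab'
  10  s[8:],s[26:]  0  ''
  11  s[26:],s[4:]  1  'b'
  12  s[4:],s[16:]  3  'baa'
  13  s[16:],s[24:]  2  'ba'
  14  s[24:],s[2:]  3  'bab'
  15  s[2:],s[22:]  4  'baba'
  16  s[22:],s[12:]  3  'bab'
  17  s[12:],s[15:]  1  'b'
  18  s[15:],s[1:]  3  'bba'
  19  s[1:],s[21:]  5  'bbaba'
  20  s[21:],s[11:]  4  'bbab'
  21  s[11:],s[14:]  2  'bb'
  22  s[14:],s[0:]  4  'bbba'
  23  s[0:],s[20:]  6  'bbbaba'
  24  s[20:],s[10:]  5  'bbbab'
  25  s[10:],s[19:]  3  'bbb'
  26  s[19:],s[9:]  6  'bbbbab'

n(n+1)/2 = 27·28/2 = 378
Σ LCP = 0 + 3 + 2 + 8 + 1 + 2 + 3 + 2 + 4 + 7 + 0 + 1 + 3 + 2 + 3 + 4 + 3 + 1 + 3 + 5 + 4 + 2 + 4 + 6 + 5 + 3 + 6 = 87
distinct = 378 − 87 = 291

291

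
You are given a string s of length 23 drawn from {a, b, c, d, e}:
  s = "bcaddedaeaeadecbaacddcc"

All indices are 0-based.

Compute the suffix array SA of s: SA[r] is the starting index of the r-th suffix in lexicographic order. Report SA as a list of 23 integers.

sorted suffixes:
  #0 SA[0]=16  'aacddcc'
  #1 SA[1]=17  'acddcc'
  #2 SA[2]=2  'addedaeaeadecbaacddcc'
  #3 SA[3]=11  'adecbaacddcc'
  #4 SA[4]=9  'aeadecbaacddcc'
  #5 SA[5]=7  'aeaeadecbaacddcc'
  #6 SA[6]=15  'baacddcc'
  #7 SA[7]=0  'bcaddedaeaeadecbaacddcc'
  #8 SA[8]=22  'c'
  #9 SA[9]=1  'caddedaeaeadecbaacddcc'
  #10 SA[10]=14  'cbaacddcc'
  #11 SA[11]=21  'cc'
  #12 SA[12]=18  'cddcc'
  #13 SA[13]=6  'daeaeadecbaacddcc'
  #14 SA[14]=20  'dcc'
  #15 SA[15]=19  'ddcc'
  #16 SA[16]=3  'ddedaeaeadecbaacddcc'
  #17 SA[17]=12  'decbaacddcc'
  #18 SA[18]=4  'dedaeaeadecbaacddcc'
  #19 SA[19]=10  'eadecbaacddcc'
  #20 SA[20]=8  'eaeadecbaacddcc'
  #21 SA[21]=13  'ecbaacddcc'
  #22 SA[22]=5  'edaeaeadecbaacddcc'

[16, 17, 2, 11, 9, 7, 15, 0, 22, 1, 14, 21, 18, 6, 20, 19, 3, 12, 4, 10, 8, 13, 5]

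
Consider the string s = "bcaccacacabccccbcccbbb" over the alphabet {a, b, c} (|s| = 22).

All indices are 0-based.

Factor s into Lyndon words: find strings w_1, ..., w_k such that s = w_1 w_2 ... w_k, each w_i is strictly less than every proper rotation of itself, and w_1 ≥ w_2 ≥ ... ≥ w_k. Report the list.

["bc", "acc", "ac", "ac", "abccccbcccbbb"]

emit factor 1: 'bc' (i=0, period=2)
emit factor 2: 'acc' (i=2, period=3)
emit factor 3: 'ac' (i=5, period=2)
emit factor 4: 'ac' (i=7, period=2)
emit factor 5: 'abccccbcccbbb' (i=9, period=13)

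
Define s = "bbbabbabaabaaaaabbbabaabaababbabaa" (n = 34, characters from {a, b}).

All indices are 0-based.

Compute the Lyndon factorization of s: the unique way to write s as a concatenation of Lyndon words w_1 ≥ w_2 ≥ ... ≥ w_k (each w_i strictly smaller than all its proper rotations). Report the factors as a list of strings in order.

emit factor 1: 'b' (i=0, period=1)
emit factor 2: 'b' (i=1, period=1)
emit factor 3: 'b' (i=2, period=1)
emit factor 4: 'abb' (i=3, period=3)
emit factor 5: 'ab' (i=6, period=2)
emit factor 6: 'aab' (i=8, period=3)
emit factor 7: 'aaaaabbbabaabaababbab' (i=11, period=21)
emit factor 8: 'a' (i=32, period=1)
emit factor 9: 'a' (i=33, period=1)

["b", "b", "b", "abb", "ab", "aab", "aaaaabbbabaabaababbab", "a", "a"]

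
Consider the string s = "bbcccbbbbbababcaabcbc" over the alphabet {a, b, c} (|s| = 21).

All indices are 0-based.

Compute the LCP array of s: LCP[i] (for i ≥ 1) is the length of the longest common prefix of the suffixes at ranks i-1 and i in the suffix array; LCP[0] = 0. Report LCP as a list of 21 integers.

[0, 1, 2, 3, 0, 3, 1, 2, 3, 4, 2, 1, 2, 2, 2, 0, 1, 1, 2, 1, 2]

sorted suffixes:
  #0 SA[0]=15  'aabcbc'
  #1 SA[1]=10  'ababcaabcbc'
  #2 SA[2]=12  'abcaabcbc'
  #3 SA[3]=16  'abcbc'
  #4 SA[4]=9  'bababcaabcbc'
  #5 SA[5]=11  'babcaabcbc'
  #6 SA[6]=8  'bbababcaabcbc'
  #7 SA[7]=7  'bbbababcaabcbc'
  #8 SA[8]=6  'bbbbababcaabcbc'
  #9 SA[9]=5  'bbbbbababcaabcbc'
  #10 SA[10]=0  'bbcccbbbbbababcaabcbc'
  #11 SA[11]=19  'bc'
  #12 SA[12]=13  'bcaabcbc'
  #13 SA[13]=17  'bcbc'
  #14 SA[14]=1  'bcccbbbbbababcaabcbc'
  #15 SA[15]=20  'c'
  #16 SA[16]=14  'caabcbc'
  #17 SA[17]=4  'cbbbbbababcaabcbc'
  #18 SA[18]=18  'cbc'
  #19 SA[19]=3  'ccbbbbbababcaabcbc'
  #20 SA[20]=2  'cccbbbbbababcaabcbc'

SA = [15, 10, 12, 16, 9, 11, 8, 7, 6, 5, 0, 19, 13, 17, 1, 20, 14, 4, 18, 3, 2]
[i] adj suffixes → lcp
  [1] 15/10 → 1 ('a')
  [2] 10/12 → 2 ('ab')
  [3] 12/16 → 3 ('abc')
  [4] 16/9 → 0 ('')
  [5] 9/11 → 3 ('bab')
  [6] 11/8 → 1 ('b')
  [7] 8/7 → 2 ('bb')
  [8] 7/6 → 3 ('bbb')
  [9] 6/5 → 4 ('bbbb')
  [10] 5/0 → 2 ('bb')
  [11] 0/19 → 1 ('b')
  [12] 19/13 → 2 ('bc')
  [13] 13/17 → 2 ('bc')
  [14] 17/1 → 2 ('bc')
  [15] 1/20 → 0 ('')
  [16] 20/14 → 1 ('c')
  [17] 14/4 → 1 ('c')
  [18] 4/18 → 2 ('cb')
  [19] 18/3 → 1 ('c')
  [20] 3/2 → 2 ('cc')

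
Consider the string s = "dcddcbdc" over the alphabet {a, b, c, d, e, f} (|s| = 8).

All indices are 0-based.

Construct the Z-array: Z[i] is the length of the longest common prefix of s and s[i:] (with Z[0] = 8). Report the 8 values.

Z[0]=8
i=1: outside box; Z[1]=0
i=2: outside box; Z[2]=1 scan→box=[2,3)
i=3: outside box; Z[3]=2 scan→box=[3,5)
i=4: min(r-i=1, Z[1]=0)=0; Z[4]=0
i=5: outside box; Z[5]=0
i=6: outside box; Z[6]=2 scan→box=[6,8)
i=7: min(r-i=1, Z[1]=0)=0; Z[7]=0

[8, 0, 1, 2, 0, 0, 2, 0]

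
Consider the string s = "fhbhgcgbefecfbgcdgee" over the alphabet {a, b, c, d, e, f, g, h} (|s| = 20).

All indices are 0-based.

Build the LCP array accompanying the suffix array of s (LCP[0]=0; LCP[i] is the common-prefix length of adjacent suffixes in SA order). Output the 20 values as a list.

rank→(start, suffix):
  0 → (7, 'befecfbgcdgee')
  1 → (13, 'bgcdgee')
  2 → (2, 'bhgcgbefecfbgcdgee')
  3 → (15, 'cdgee')
  4 → (11, 'cfbgcdgee')
  5 → (5, 'cgbefecfbgcdgee')
  6 → (16, 'dgee')
  7 → (19, 'e')
  8 → (10, 'ecfbgcdgee')
  9 → (18, 'ee')
  10 → (8, 'efecfbgcdgee')
  11 → (12, 'fbgcdgee')
  12 → (9, 'fecfbgcdgee')
  13 → (0, 'fhbhgcgbefecfbgcdgee')
  14 → (6, 'gbefecfbgcdgee')
  15 → (14, 'gcdgee')
  16 → (4, 'gcgbefecfbgcdgee')
  17 → (17, 'gee')
  18 → (1, 'hbhgcgbefecfbgcdgee')
  19 → (3, 'hgcgbefecfbgcdgee')

SA = [7, 13, 2, 15, 11, 5, 16, 19, 10, 18, 8, 12, 9, 0, 6, 14, 4, 17, 1, 3]
[i] adj suffixes → lcp
  [1] 7/13 → 1 ('b')
  [2] 13/2 → 1 ('b')
  [3] 2/15 → 0 ('')
  [4] 15/11 → 1 ('c')
  [5] 11/5 → 1 ('c')
  [6] 5/16 → 0 ('')
  [7] 16/19 → 0 ('')
  [8] 19/10 → 1 ('e')
  [9] 10/18 → 1 ('e')
  [10] 18/8 → 1 ('e')
  [11] 8/12 → 0 ('')
  [12] 12/9 → 1 ('f')
  [13] 9/0 → 1 ('f')
  [14] 0/6 → 0 ('')
  [15] 6/14 → 1 ('g')
  [16] 14/4 → 2 ('gc')
  [17] 4/17 → 1 ('g')
  [18] 17/1 → 0 ('')
  [19] 1/3 → 1 ('h')

[0, 1, 1, 0, 1, 1, 0, 0, 1, 1, 1, 0, 1, 1, 0, 1, 2, 1, 0, 1]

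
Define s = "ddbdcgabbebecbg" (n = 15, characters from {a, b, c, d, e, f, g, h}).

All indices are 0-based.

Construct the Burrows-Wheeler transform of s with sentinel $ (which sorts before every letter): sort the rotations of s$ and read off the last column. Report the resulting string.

ggadbeceddb$bbbc

rank  rotation          last
    0  $ddbdcgabbebecbg  g
    1  abbebecbg$ddbdcg  g
    2  bbebecbg$ddbdcga  a
    3  bdcgabbebecbg$dd  d
    4  bebecbg$ddbdcgab  b
    5  becbg$ddbdcgabbe  e
    6  bg$ddbdcgabbebec  c
    7  cbg$ddbdcgabbebe  e
    8  cgabbebecbg$ddbd  d
    9  dbdcgabbebecbg$d  d
   10  dcgabbebecbg$ddb  b
   11  ddbdcgabbebecbg$  $
   12  ebecbg$ddbdcgabb  b
   13  ecbg$ddbdcgabbeb  b
   14  g$ddbdcgabbebecb  b
   15  gabbebecbg$ddbdc  c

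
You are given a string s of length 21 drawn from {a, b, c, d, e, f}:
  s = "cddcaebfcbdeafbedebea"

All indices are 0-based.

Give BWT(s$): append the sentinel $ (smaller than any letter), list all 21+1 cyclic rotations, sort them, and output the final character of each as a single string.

rank  rotation                last
    0  $cddcaebfcbdeafbedebea  a
    1  a$cddcaebfcbdeafbedebe  e
    2  aebfcbdeafbedebea$cddc  c
    3  afbedebea$cddcaebfcbde  e
    4  bdeafbedebea$cddcaebfc  c
    5  bea$cddcaebfcbdeafbede  e
    6  bedebea$cddcaebfcbdeaf  f
    7  bfcbdeafbedebea$cddcae  e
    8  caebfcbdeafbedebea$cdd  d
    9  cbdeafbedebea$cddcaebf  f
   10  cddcaebfcbdeafbedebea$  $
   11  dcaebfcbdeafbedebea$cd  d
   12  ddcaebfcbdeafbedebea$c  c
   13  deafbedebea$cddcaebfcb  b
   14  debea$cddcaebfcbdeafbe  e
   15  ea$cddcaebfcbdeafbedeb  b
   16  eafbedebea$cddcaebfcbd  d
   17  ebea$cddcaebfcbdeafbed  d
   18  ebfcbdeafbedebea$cddca  a
   19  edebea$cddcaebfcbdeafb  b
   20  fbedebea$cddcaebfcbdea  a
   21  fcbdeafbedebea$cddcaeb  b

aececefedf$dcbebddabab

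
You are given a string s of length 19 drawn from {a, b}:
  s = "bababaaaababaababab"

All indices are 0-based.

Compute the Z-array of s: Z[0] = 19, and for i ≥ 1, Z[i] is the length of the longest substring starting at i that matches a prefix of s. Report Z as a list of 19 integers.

[19, 0, 4, 0, 2, 0, 0, 0, 0, 4, 0, 2, 0, 0, 5, 0, 3, 0, 1]

Z[0]=19
i=1: i≥r, start 0; Z[1]=0
i=2: i≥r, start 0; Z[2]=4 extend→box=[2,6)
i=3: min(r-i=3, Z[1]=0)=0; Z[3]=0
i=4: min(r-i=2, Z[2]=4)=2; Z[4]=2
i=5: min(r-i=1, Z[3]=0)=0; Z[5]=0
i=6: i≥r, start 0; Z[6]=0
i=7: i≥r, start 0; Z[7]=0
i=8: i≥r, start 0; Z[8]=0
i=9: i≥r, start 0; Z[9]=4 extend→box=[9,13)
i=10: min(r-i=3, Z[1]=0)=0; Z[10]=0
i=11: min(r-i=2, Z[2]=4)=2; Z[11]=2
i=12: min(r-i=1, Z[3]=0)=0; Z[12]=0
i=13: i≥r, start 0; Z[13]=0
i=14: i≥r, start 0; Z[14]=5 extend→box=[14,19)
i=15: min(r-i=4, Z[1]=0)=0; Z[15]=0
i=16: min(r-i=3, Z[2]=4)=3; Z[16]=3
i=17: min(r-i=2, Z[3]=0)=0; Z[17]=0
i=18: min(r-i=1, Z[4]=2)=1; Z[18]=1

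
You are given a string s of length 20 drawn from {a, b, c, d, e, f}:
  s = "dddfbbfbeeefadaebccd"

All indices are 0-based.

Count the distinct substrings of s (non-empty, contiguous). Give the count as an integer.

rank→(start, suffix):
  0 → (12, 'adaebccd')
  1 → (14, 'aebccd')
  2 → (4, 'bbfbeeefadaebccd')
  3 → (16, 'bccd')
  4 → (7, 'beeefadaebccd')
  5 → (5, 'bfbeeefadaebccd')
  6 → (17, 'ccd')
  7 → (18, 'cd')
  8 → (19, 'd')
  9 → (13, 'daebccd')
  10 → (0, 'dddfbbfbeeefadaebccd')
  11 → (1, 'ddfbbfbeeefadaebccd')
  12 → (2, 'dfbbfbeeefadaebccd')
  13 → (15, 'ebccd')
  14 → (8, 'eeefadaebccd')
  15 → (9, 'eefadaebccd')
  16 → (10, 'efadaebccd')
  17 → (11, 'fadaebccd')
  18 → (3, 'fbbfbeeefadaebccd')
  19 → (6, 'fbeeefadaebccd')

SA = [12, 14, 4, 16, 7, 5, 17, 18, 19, 13, 0, 1, 2, 15, 8, 9, 10, 11, 3, 6]
[i] adj suffixes → lcp
  [1] 12/14 → 1 ('a')
  [2] 14/4 → 0 ('')
  [3] 4/16 → 1 ('b')
  [4] 16/7 → 1 ('b')
  [5] 7/5 → 1 ('b')
  [6] 5/17 → 0 ('')
  [7] 17/18 → 1 ('c')
  [8] 18/19 → 0 ('')
  [9] 19/13 → 1 ('d')
  [10] 13/0 → 1 ('d')
  [11] 0/1 → 2 ('dd')
  [12] 1/2 → 1 ('d')
  [13] 2/15 → 0 ('')
  [14] 15/8 → 1 ('e')
  [15] 8/9 → 2 ('ee')
  [16] 9/10 → 1 ('e')
  [17] 10/11 → 0 ('')
  [18] 11/3 → 1 ('f')
  [19] 3/6 → 2 ('fb')

n(n+1)/2 = 20·21/2 = 210
Σ LCP = 0 + 1 + 0 + 1 + 1 + 1 + 0 + 1 + 0 + 1 + 1 + 2 + 1 + 0 + 1 + 2 + 1 + 0 + 1 + 2 = 17
distinct = 210 − 17 = 193

193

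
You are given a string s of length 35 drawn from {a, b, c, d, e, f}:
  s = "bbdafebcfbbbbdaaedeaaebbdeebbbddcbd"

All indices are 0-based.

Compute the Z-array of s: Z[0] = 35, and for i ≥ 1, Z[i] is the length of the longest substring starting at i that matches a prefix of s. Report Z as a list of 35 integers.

[35, 1, 0, 0, 0, 0, 1, 0, 0, 2, 2, 4, 1, 0, 0, 0, 0, 0, 0, 0, 0, 0, 3, 1, 0, 0, 0, 2, 3, 1, 0, 0, 0, 1, 0]

Z[0]=35
i=1: fresh scan; Z[1]=1 extend→box=[1,2)
i=2: fresh scan; Z[2]=0
i=3: fresh scan; Z[3]=0
i=4: fresh scan; Z[4]=0
i=5: fresh scan; Z[5]=0
i=6: fresh scan; Z[6]=1 extend→box=[6,7)
i=7: fresh scan; Z[7]=0
i=8: fresh scan; Z[8]=0
i=9: fresh scan; Z[9]=2 extend→box=[9,11)
i=10: min(r-i=1, Z[1]=1)=1; Z[10]=2 extend→box=[10,12)
i=11: min(r-i=1, Z[1]=1)=1; Z[11]=4 extend→box=[11,15)
i=12: min(r-i=3, Z[1]=1)=1; Z[12]=1
i=13: min(r-i=2, Z[2]=0)=0; Z[13]=0
i=14: min(r-i=1, Z[3]=0)=0; Z[14]=0
i=15: fresh scan; Z[15]=0
i=16: fresh scan; Z[16]=0
i=17: fresh scan; Z[17]=0
i=18: fresh scan; Z[18]=0
i=19: fresh scan; Z[19]=0
i=20: fresh scan; Z[20]=0
i=21: fresh scan; Z[21]=0
i=22: fresh scan; Z[22]=3 extend→box=[22,25)
i=23: min(r-i=2, Z[1]=1)=1; Z[23]=1
i=24: min(r-i=1, Z[2]=0)=0; Z[24]=0
i=25: fresh scan; Z[25]=0
i=26: fresh scan; Z[26]=0
i=27: fresh scan; Z[27]=2 extend→box=[27,29)
i=28: min(r-i=1, Z[1]=1)=1; Z[28]=3 extend→box=[28,31)
i=29: min(r-i=2, Z[1]=1)=1; Z[29]=1
i=30: min(r-i=1, Z[2]=0)=0; Z[30]=0
i=31: fresh scan; Z[31]=0
i=32: fresh scan; Z[32]=0
i=33: fresh scan; Z[33]=1 extend→box=[33,34)
i=34: fresh scan; Z[34]=0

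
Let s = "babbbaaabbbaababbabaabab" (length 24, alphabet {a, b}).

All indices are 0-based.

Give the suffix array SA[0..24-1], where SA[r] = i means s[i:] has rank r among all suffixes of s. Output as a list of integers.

[5, 19, 11, 6, 22, 17, 20, 12, 14, 1, 7, 23, 4, 18, 10, 21, 16, 13, 0, 3, 9, 15, 2, 8]

sorted suffixes:
  #0 SA[0]=5  'aaabbbaababbabaabab'
  #1 SA[1]=19  'aabab'
  #2 SA[2]=11  'aababbabaabab'
  #3 SA[3]=6  'aabbbaababbabaabab'
  #4 SA[4]=22  'ab'
  #5 SA[5]=17  'abaabab'
  #6 SA[6]=20  'abab'
  #7 SA[7]=12  'ababbabaabab'
  #8 SA[8]=14  'abbabaabab'
  #9 SA[9]=1  'abbbaaabbbaababbabaabab'
  #10 SA[10]=7  'abbbaababbabaabab'
  #11 SA[11]=23  'b'
  #12 SA[12]=4  'baaabbbaababbabaabab'
  #13 SA[13]=18  'baabab'
  #14 SA[14]=10  'baababbabaabab'
  #15 SA[15]=21  'bab'
  #16 SA[16]=16  'babaabab'
  #17 SA[17]=13  'babbabaabab'
  #18 SA[18]=0  'babbbaaabbbaababbabaabab'
  #19 SA[19]=3  'bbaaabbbaababbabaabab'
  #20 SA[20]=9  'bbaababbabaabab'
  #21 SA[21]=15  'bbabaabab'
  #22 SA[22]=2  'bbbaaabbbaababbabaabab'
  #23 SA[23]=8  'bbbaababbabaabab'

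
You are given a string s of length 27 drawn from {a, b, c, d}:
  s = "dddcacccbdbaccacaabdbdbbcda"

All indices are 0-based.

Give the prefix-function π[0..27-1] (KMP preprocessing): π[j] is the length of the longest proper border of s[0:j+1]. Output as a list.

π[0] = 0
j=1 s[j]='d': π[1]=1 (border 'd')
j=2 s[j]='d': π[2]=2 (border 'dd')
j=3 s[j]='c': k: 2→1→0; π[3]=0 (border '')
j=4 s[j]='a': π[4]=0 (border '')
j=5 s[j]='c': π[5]=0 (border '')
j=6 s[j]='c': π[6]=0 (border '')
j=7 s[j]='c': π[7]=0 (border '')
j=8 s[j]='b': π[8]=0 (border '')
j=9 s[j]='d': π[9]=1 (border 'd')
j=10 s[j]='b': k: 1→0; π[10]=0 (border '')
j=11 s[j]='a': π[11]=0 (border '')
j=12 s[j]='c': π[12]=0 (border '')
j=13 s[j]='c': π[13]=0 (border '')
j=14 s[j]='a': π[14]=0 (border '')
j=15 s[j]='c': π[15]=0 (border '')
j=16 s[j]='a': π[16]=0 (border '')
j=17 s[j]='a': π[17]=0 (border '')
j=18 s[j]='b': π[18]=0 (border '')
j=19 s[j]='d': π[19]=1 (border 'd')
j=20 s[j]='b': k: 1→0; π[20]=0 (border '')
j=21 s[j]='d': π[21]=1 (border 'd')
j=22 s[j]='b': k: 1→0; π[22]=0 (border '')
j=23 s[j]='b': π[23]=0 (border '')
j=24 s[j]='c': π[24]=0 (border '')
j=25 s[j]='d': π[25]=1 (border 'd')
j=26 s[j]='a': k: 1→0; π[26]=0 (border '')

[0, 1, 2, 0, 0, 0, 0, 0, 0, 1, 0, 0, 0, 0, 0, 0, 0, 0, 0, 1, 0, 1, 0, 0, 0, 1, 0]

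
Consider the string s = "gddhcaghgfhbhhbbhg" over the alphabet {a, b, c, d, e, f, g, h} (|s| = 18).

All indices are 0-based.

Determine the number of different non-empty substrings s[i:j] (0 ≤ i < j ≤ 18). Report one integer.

157

rank→(start, suffix):
  0 → (5, 'aghgfhbhhbbhg')
  1 → (14, 'bbhg')
  2 → (15, 'bhg')
  3 → (11, 'bhhbbhg')
  4 → (4, 'caghgfhbhhbbhg')
  5 → (1, 'ddhcaghgfhbhhbbhg')
  6 → (2, 'dhcaghgfhbhhbbhg')
  7 → (9, 'fhbhhbbhg')
  8 → (17, 'g')
  9 → (0, 'gddhcaghgfhbhhbbhg')
  10 → (8, 'gfhbhhbbhg')
  11 → (6, 'ghgfhbhhbbhg')
  12 → (13, 'hbbhg')
  13 → (10, 'hbhhbbhg')
  14 → (3, 'hcaghgfhbhhbbhg')
  15 → (16, 'hg')
  16 → (7, 'hgfhbhhbbhg')
  17 → (12, 'hhbbhg')

SA = [5, 14, 15, 11, 4, 1, 2, 9, 17, 0, 8, 6, 13, 10, 3, 16, 7, 12]
i: (SA[i-1],SA[i]) lcp shared
  1: (5,14) 0 ''
  2: (14,15) 1 'b'
  3: (15,11) 2 'bh'
  4: (11,4) 0 ''
  5: (4,1) 0 ''
  6: (1,2) 1 'd'
  7: (2,9) 0 ''
  8: (9,17) 0 ''
  9: (17,0) 1 'g'
  10: (0,8) 1 'g'
  11: (8,6) 1 'g'
  12: (6,13) 0 ''
  13: (13,10) 2 'hb'
  14: (10,3) 1 'h'
  15: (3,16) 1 'h'
  16: (16,7) 2 'hg'
  17: (7,12) 1 'h'

n(n+1)/2 = 18·19/2 = 171
Σ LCP = 0 + 0 + 1 + 2 + 0 + 0 + 1 + 0 + 0 + 1 + 1 + 1 + 0 + 2 + 1 + 1 + 2 + 1 = 14
distinct = 171 − 14 = 157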